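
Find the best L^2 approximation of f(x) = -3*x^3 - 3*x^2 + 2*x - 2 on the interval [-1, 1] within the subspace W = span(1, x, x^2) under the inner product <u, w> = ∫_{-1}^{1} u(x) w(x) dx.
g(x) = -3*x^2 + x/5 - 2

The best approximation g ∈ W is the orthogonal projection of f onto W. Writing g = a_0 + a_1 x + a_2 x^2, the coefficients solve the normal equations G · a = b where
  G_{ij} = <φ_i, φ_j> and b_i = <f, φ_i>, with φ_0 = 1, φ_1 = x, φ_2 = x^2.
G =
  [2, 0, 2/3]
  [0, 2/3, 0]
  [2/3, 0, 2/5],
b = (-6, 2/15, -38/15).
Solving gives a_0 = -2, a_1 = 1/5, a_2 = -3, so
  g(x) = -3*x^2 + x/5 - 2.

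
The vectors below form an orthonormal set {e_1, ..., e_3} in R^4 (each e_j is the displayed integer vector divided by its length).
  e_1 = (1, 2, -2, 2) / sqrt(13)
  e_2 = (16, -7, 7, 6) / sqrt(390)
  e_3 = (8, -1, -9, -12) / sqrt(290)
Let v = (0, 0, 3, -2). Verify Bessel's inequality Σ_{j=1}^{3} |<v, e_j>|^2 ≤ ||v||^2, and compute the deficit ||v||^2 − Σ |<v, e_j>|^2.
Σ |<v, e_j>|^2 = 230/29; ||v||^2 = 13; deficit = 147/29

Write each e_j = u_j / sqrt(<u_j, u_j>) where u_j is the displayed integer vector. Then <v, e_j> = <v, u_j> / sqrt(<u_j, u_j>), so |<v, e_j>|^2 = <v, u_j>^2 / <u_j, u_j>.
Coefficients: <v, e_1> = -10/sqrt(13), <v, e_2> = 9/sqrt(390), <v, e_3> = -3/sqrt(290).
Square and sum: Σ |<v, e_j>|^2 = 230/29.
Compute ||v||^2 = v·v = 13.
Deficit = 13 − 230/29 = 147/29 ≥ 0, confirming Bessel's inequality. (The deficit equals ||v − Σ <v,e_j> e_j||^2, the squared distance from v to span{e_j}.)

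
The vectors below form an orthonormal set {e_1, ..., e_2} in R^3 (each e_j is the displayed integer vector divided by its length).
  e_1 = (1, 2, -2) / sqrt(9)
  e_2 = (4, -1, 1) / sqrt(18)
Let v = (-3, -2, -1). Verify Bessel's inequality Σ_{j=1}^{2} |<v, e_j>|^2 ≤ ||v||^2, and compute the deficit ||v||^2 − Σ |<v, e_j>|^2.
Σ |<v, e_j>|^2 = 19/2; ||v||^2 = 14; deficit = 9/2

Write each e_j = u_j / sqrt(<u_j, u_j>) where u_j is the displayed integer vector. Then <v, e_j> = <v, u_j> / sqrt(<u_j, u_j>), so |<v, e_j>|^2 = <v, u_j>^2 / <u_j, u_j>.
Coefficients: <v, e_1> = -5/sqrt(9), <v, e_2> = -11/sqrt(18).
Square and sum: Σ |<v, e_j>|^2 = 19/2.
Compute ||v||^2 = v·v = 14.
Deficit = 14 − 19/2 = 9/2 ≥ 0, confirming Bessel's inequality. (The deficit equals ||v − Σ <v,e_j> e_j||^2, the squared distance from v to span{e_j}.)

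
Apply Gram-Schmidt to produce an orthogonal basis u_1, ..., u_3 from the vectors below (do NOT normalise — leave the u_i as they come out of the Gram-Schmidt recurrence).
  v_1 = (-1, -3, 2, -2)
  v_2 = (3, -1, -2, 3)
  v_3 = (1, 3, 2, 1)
Orthogonal basis:
  u_1 = (-1, -3, 2, -2)
  u_2 = (22/9, -8/3, -8/9, 17/9)
  u_3 = (207/157, 131/157, 410/157, 110/157)

Apply the Gram-Schmidt recurrence
  u_1 = v_1
  u_i = v_i − Σ_{j<i} ((v_i · u_j) / (u_j · u_j)) · u_j.

Step by step this gives:
  u_1 = (-1, -3, 2, -2)
  u_2 = (22/9, -8/3, -8/9, 17/9)
  u_3 = (207/157, 131/157, 410/157, 110/157)

Orthogonality check:
  u_2 · u_1 = 0 (should be 0)
  u_3 · u_1 = 0 (should be 0)
  u_3 · u_2 = 0 (should be 0)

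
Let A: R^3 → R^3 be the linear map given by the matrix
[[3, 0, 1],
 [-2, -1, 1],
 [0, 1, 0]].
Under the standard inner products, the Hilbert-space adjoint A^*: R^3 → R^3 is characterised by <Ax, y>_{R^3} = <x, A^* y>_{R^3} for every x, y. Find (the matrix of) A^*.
A^* = A^T =
[[3, -2, 0],
 [0, -1, 1],
 [1, 1, 0]]

For real matrices with standard dot products, the defining identity <Ax, y> = <x, A^* y> gives (Ax)^T y = x^T (A^*) y, i.e. x^T A^T y = x^T (A^*) y. Since this holds for all x, y, we must have A^* = A^T. Therefore
A^* =
[[3, -2, 0],
 [0, -1, 1],
 [1, 1, 0]].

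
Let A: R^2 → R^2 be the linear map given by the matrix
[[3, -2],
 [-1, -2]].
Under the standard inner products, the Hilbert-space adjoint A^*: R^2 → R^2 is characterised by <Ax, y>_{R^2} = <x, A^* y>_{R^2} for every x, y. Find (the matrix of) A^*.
A^* = A^T =
[[3, -1],
 [-2, -2]]

For real matrices with standard dot products, the defining identity <Ax, y> = <x, A^* y> gives (Ax)^T y = x^T (A^*) y, i.e. x^T A^T y = x^T (A^*) y. Since this holds for all x, y, we must have A^* = A^T. Therefore
A^* =
[[3, -1],
 [-2, -2]].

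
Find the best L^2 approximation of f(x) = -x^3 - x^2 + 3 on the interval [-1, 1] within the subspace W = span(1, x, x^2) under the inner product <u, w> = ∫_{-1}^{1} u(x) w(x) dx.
g(x) = -x^2 - 3*x/5 + 3

The best approximation g ∈ W is the orthogonal projection of f onto W. Writing g = a_0 + a_1 x + a_2 x^2, the coefficients solve the normal equations G · a = b where
  G_{ij} = <φ_i, φ_j> and b_i = <f, φ_i>, with φ_0 = 1, φ_1 = x, φ_2 = x^2.
G =
  [2, 0, 2/3]
  [0, 2/3, 0]
  [2/3, 0, 2/5],
b = (16/3, -2/5, 8/5).
Solving gives a_0 = 3, a_1 = -3/5, a_2 = -1, so
  g(x) = -x^2 - 3*x/5 + 3.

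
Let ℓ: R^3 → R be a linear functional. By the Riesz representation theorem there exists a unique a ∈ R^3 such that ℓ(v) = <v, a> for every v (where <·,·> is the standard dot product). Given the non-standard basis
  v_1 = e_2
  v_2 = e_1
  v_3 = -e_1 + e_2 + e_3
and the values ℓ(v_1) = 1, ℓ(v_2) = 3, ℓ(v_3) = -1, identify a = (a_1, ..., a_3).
a = (3, 1, 1)

Write a = (a_1, ..., a_3) in the standard basis. For each basis vector v_i, ℓ(v_i) = <v_i, a> is a linear equation in the a_j's. Collect the n equations into a matrix system V a = ℓ, where row i of V is v_i (expressed in the standard basis). Since V is invertible (lower-triangular with 1s on the diagonal, up to permutation), solve by back-substitution:
  V =
[[0, 1, 0],
 [1, 0, 0],
 [-1, 1, 1]]
  V a = (1, 3, -1)
Solving gives a = (3, 1, 1).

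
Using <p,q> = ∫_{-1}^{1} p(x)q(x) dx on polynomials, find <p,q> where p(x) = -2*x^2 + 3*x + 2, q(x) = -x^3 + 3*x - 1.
<p,q> = 32/15

Expand the product: p(x)·q(x) = 2*x^5 - 3*x^4 - 8*x^3 + 11*x^2 + 3*x - 2.
∫_{-1}^{1} of each monomial x^k gives [2/(k+1) if k even, 0 if k odd]. Integrating term-by-term (or equivalently evaluating the antiderivative F(x) = x^6/3 - 3*x^5/5 - 2*x^4 + 11*x^3/3 + 3*x^2/2 - 2*x at the endpoints):
  F(1) − F(−1) = 9/10 − (-37/30) = 32/15.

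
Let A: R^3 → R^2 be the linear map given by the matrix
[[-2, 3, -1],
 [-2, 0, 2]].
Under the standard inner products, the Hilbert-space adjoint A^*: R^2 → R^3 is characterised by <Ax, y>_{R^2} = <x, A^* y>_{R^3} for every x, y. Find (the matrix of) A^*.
A^* = A^T =
[[-2, -2],
 [3, 0],
 [-1, 2]]

For real matrices with standard dot products, the defining identity <Ax, y> = <x, A^* y> gives (Ax)^T y = x^T (A^*) y, i.e. x^T A^T y = x^T (A^*) y. Since this holds for all x, y, we must have A^* = A^T. Therefore
A^* =
[[-2, -2],
 [3, 0],
 [-1, 2]].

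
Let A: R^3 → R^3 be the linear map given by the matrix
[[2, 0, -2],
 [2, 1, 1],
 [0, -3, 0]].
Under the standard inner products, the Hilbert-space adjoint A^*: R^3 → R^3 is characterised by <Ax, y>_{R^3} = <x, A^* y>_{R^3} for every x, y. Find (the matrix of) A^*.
A^* = A^T =
[[2, 2, 0],
 [0, 1, -3],
 [-2, 1, 0]]

For real matrices with standard dot products, the defining identity <Ax, y> = <x, A^* y> gives (Ax)^T y = x^T (A^*) y, i.e. x^T A^T y = x^T (A^*) y. Since this holds for all x, y, we must have A^* = A^T. Therefore
A^* =
[[2, 2, 0],
 [0, 1, -3],
 [-2, 1, 0]].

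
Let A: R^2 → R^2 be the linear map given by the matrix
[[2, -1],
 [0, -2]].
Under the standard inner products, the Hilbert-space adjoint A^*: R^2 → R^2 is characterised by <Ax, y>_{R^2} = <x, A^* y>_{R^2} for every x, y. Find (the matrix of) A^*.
A^* = A^T =
[[2, 0],
 [-1, -2]]

For real matrices with standard dot products, the defining identity <Ax, y> = <x, A^* y> gives (Ax)^T y = x^T (A^*) y, i.e. x^T A^T y = x^T (A^*) y. Since this holds for all x, y, we must have A^* = A^T. Therefore
A^* =
[[2, 0],
 [-1, -2]].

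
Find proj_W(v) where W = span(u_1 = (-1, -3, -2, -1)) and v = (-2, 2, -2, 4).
proj_W(v) = (4/15, 4/5, 8/15, 4/15)

Set up U = [u_1 | ... | u_1] ∈ R^(4×1). The projector onto W = col(U) is P = U (U^T U)^(-1) U^T.
Compute U^T U =
  [15],
and U^T v = (-4).
Solve U^T U · c = U^T v for the coefficients: c = (-4/15). The projection is proj_W(v) = U c.
Check: (v - proj_W(v)) · u_1 = 0  (should be 0).
Result: proj_W(v) = (4/15, 4/5, 8/15, 4/15).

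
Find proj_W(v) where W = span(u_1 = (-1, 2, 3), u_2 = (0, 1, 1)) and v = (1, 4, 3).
proj_W(v) = (1, 4, 3)

Set up U = [u_1 | ... | u_2] ∈ R^(3×2). The projector onto W = col(U) is P = U (U^T U)^(-1) U^T.
Compute U^T U =
  [14, 5]
  [5, 2],
and U^T v = (16, 7).
Solve U^T U · c = U^T v for the coefficients: c = (-1, 6). The projection is proj_W(v) = U c.
Check: (v - proj_W(v)) · u_1 = 0  (should be 0).
Check: (v - proj_W(v)) · u_2 = 0  (should be 0).
Result: proj_W(v) = (1, 4, 3).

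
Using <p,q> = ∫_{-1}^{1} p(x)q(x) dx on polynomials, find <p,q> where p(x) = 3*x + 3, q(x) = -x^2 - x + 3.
<p,q> = 14

Expand the product: p(x)·q(x) = -3*x^3 - 6*x^2 + 6*x + 9.
∫_{-1}^{1} of each monomial x^k gives [2/(k+1) if k even, 0 if k odd]. Integrating term-by-term (or equivalently evaluating the antiderivative F(x) = -3*x^4/4 - 2*x^3 + 3*x^2 + 9*x at the endpoints):
  F(1) − F(−1) = 37/4 − (-19/4) = 14.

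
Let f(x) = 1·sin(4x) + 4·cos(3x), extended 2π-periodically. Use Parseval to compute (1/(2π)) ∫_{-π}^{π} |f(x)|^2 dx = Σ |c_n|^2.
Σ |c_n|^2 = 17/2

Expand |f|^2 and use orthogonality of {sin(nx), cos(mx)} on [-π, π]:
  ∫_{-π}^{π} sin(nx)^2 dx = π, ∫ cos(mx)^2 dx = π, and cross terms integrate to 0.
So ∫_{-π}^{π} f(x)^2 dx = 1^2 · π + 4^2 · π = (1 + 16)π.
Divide by 2π: (1 + 16)/2 = 17/2.
By Parseval, this equals Σ |c_n|^2.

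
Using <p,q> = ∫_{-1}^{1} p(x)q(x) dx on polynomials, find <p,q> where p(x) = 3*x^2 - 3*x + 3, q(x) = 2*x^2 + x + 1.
<p,q> = 62/5

Expand the product: p(x)·q(x) = 6*x^4 - 3*x^3 + 6*x^2 + 3.
∫_{-1}^{1} of each monomial x^k gives [2/(k+1) if k even, 0 if k odd]. Integrating term-by-term (or equivalently evaluating the antiderivative F(x) = 6*x^5/5 - 3*x^4/4 + 2*x^3 + 3*x at the endpoints):
  F(1) − F(−1) = 109/20 − (-139/20) = 62/5.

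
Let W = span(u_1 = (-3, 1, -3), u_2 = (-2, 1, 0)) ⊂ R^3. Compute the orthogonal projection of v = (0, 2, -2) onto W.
proj_W(v) = (-21/23, 4/23, -39/23)

Set up U = [u_1 | ... | u_2] ∈ R^(3×2). The projector onto W = col(U) is P = U (U^T U)^(-1) U^T.
Compute U^T U =
  [19, 7]
  [7, 5],
and U^T v = (8, 2).
Solve U^T U · c = U^T v for the coefficients: c = (13/23, -9/23). The projection is proj_W(v) = U c.
Check: (v - proj_W(v)) · u_1 = 0  (should be 0).
Check: (v - proj_W(v)) · u_2 = 0  (should be 0).
Result: proj_W(v) = (-21/23, 4/23, -39/23).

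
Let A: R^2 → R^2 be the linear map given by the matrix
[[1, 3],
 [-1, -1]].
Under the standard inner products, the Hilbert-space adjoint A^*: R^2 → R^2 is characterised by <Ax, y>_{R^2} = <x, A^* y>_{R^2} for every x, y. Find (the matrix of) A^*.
A^* = A^T =
[[1, -1],
 [3, -1]]

For real matrices with standard dot products, the defining identity <Ax, y> = <x, A^* y> gives (Ax)^T y = x^T (A^*) y, i.e. x^T A^T y = x^T (A^*) y. Since this holds for all x, y, we must have A^* = A^T. Therefore
A^* =
[[1, -1],
 [3, -1]].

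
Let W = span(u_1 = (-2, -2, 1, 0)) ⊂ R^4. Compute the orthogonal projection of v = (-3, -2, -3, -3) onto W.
proj_W(v) = (-14/9, -14/9, 7/9, 0)

Set up U = [u_1 | ... | u_1] ∈ R^(4×1). The projector onto W = col(U) is P = U (U^T U)^(-1) U^T.
Compute U^T U =
  [9],
and U^T v = (7).
Solve U^T U · c = U^T v for the coefficients: c = (7/9). The projection is proj_W(v) = U c.
Check: (v - proj_W(v)) · u_1 = 0  (should be 0).
Result: proj_W(v) = (-14/9, -14/9, 7/9, 0).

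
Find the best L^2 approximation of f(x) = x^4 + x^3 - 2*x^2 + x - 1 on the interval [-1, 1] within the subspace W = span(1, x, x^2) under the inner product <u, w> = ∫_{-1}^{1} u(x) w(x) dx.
g(x) = -8*x^2/7 + 8*x/5 - 38/35

The best approximation g ∈ W is the orthogonal projection of f onto W. Writing g = a_0 + a_1 x + a_2 x^2, the coefficients solve the normal equations G · a = b where
  G_{ij} = <φ_i, φ_j> and b_i = <f, φ_i>, with φ_0 = 1, φ_1 = x, φ_2 = x^2.
G =
  [2, 0, 2/3]
  [0, 2/3, 0]
  [2/3, 0, 2/5],
b = (-44/15, 16/15, -124/105).
Solving gives a_0 = -38/35, a_1 = 8/5, a_2 = -8/7, so
  g(x) = -8*x^2/7 + 8*x/5 - 38/35.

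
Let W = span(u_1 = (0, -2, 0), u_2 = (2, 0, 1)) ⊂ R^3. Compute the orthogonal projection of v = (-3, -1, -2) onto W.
proj_W(v) = (-16/5, -1, -8/5)

Set up U = [u_1 | ... | u_2] ∈ R^(3×2). The projector onto W = col(U) is P = U (U^T U)^(-1) U^T.
Compute U^T U =
  [4, 0]
  [0, 5],
and U^T v = (2, -8).
Solve U^T U · c = U^T v for the coefficients: c = (1/2, -8/5). The projection is proj_W(v) = U c.
Check: (v - proj_W(v)) · u_1 = 0  (should be 0).
Check: (v - proj_W(v)) · u_2 = 0  (should be 0).
Result: proj_W(v) = (-16/5, -1, -8/5).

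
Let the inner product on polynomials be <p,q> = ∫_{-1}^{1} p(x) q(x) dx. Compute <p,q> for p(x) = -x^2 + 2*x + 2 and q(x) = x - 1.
<p,q> = -2

Expand the product: p(x)·q(x) = -x^3 + 3*x^2 - 2.
∫_{-1}^{1} of each monomial x^k gives [2/(k+1) if k even, 0 if k odd]. Integrating term-by-term (or equivalently evaluating the antiderivative F(x) = -x^4/4 + x^3 - 2*x at the endpoints):
  F(1) − F(−1) = -5/4 − (3/4) = -2.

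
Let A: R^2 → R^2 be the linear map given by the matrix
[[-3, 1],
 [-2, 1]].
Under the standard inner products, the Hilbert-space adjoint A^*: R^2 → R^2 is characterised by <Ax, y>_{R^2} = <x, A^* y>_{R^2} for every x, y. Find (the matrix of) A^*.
A^* = A^T =
[[-3, -2],
 [1, 1]]

For real matrices with standard dot products, the defining identity <Ax, y> = <x, A^* y> gives (Ax)^T y = x^T (A^*) y, i.e. x^T A^T y = x^T (A^*) y. Since this holds for all x, y, we must have A^* = A^T. Therefore
A^* =
[[-3, -2],
 [1, 1]].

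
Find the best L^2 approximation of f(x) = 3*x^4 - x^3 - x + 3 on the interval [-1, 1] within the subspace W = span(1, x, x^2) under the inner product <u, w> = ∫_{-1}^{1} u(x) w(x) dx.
g(x) = 18*x^2/7 - 8*x/5 + 96/35

The best approximation g ∈ W is the orthogonal projection of f onto W. Writing g = a_0 + a_1 x + a_2 x^2, the coefficients solve the normal equations G · a = b where
  G_{ij} = <φ_i, φ_j> and b_i = <f, φ_i>, with φ_0 = 1, φ_1 = x, φ_2 = x^2.
G =
  [2, 0, 2/3]
  [0, 2/3, 0]
  [2/3, 0, 2/5],
b = (36/5, -16/15, 20/7).
Solving gives a_0 = 96/35, a_1 = -8/5, a_2 = 18/7, so
  g(x) = 18*x^2/7 - 8*x/5 + 96/35.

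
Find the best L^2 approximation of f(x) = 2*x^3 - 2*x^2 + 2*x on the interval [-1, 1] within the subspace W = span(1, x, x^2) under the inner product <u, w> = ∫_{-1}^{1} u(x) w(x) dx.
g(x) = -2*x^2 + 16*x/5

The best approximation g ∈ W is the orthogonal projection of f onto W. Writing g = a_0 + a_1 x + a_2 x^2, the coefficients solve the normal equations G · a = b where
  G_{ij} = <φ_i, φ_j> and b_i = <f, φ_i>, with φ_0 = 1, φ_1 = x, φ_2 = x^2.
G =
  [2, 0, 2/3]
  [0, 2/3, 0]
  [2/3, 0, 2/5],
b = (-4/3, 32/15, -4/5).
Solving gives a_0 = 0, a_1 = 16/5, a_2 = -2, so
  g(x) = -2*x^2 + 16*x/5.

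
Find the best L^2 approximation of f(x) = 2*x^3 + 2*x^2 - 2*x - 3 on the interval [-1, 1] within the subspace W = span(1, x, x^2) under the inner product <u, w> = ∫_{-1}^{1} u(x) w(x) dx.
g(x) = 2*x^2 - 4*x/5 - 3

The best approximation g ∈ W is the orthogonal projection of f onto W. Writing g = a_0 + a_1 x + a_2 x^2, the coefficients solve the normal equations G · a = b where
  G_{ij} = <φ_i, φ_j> and b_i = <f, φ_i>, with φ_0 = 1, φ_1 = x, φ_2 = x^2.
G =
  [2, 0, 2/3]
  [0, 2/3, 0]
  [2/3, 0, 2/5],
b = (-14/3, -8/15, -6/5).
Solving gives a_0 = -3, a_1 = -4/5, a_2 = 2, so
  g(x) = 2*x^2 - 4*x/5 - 3.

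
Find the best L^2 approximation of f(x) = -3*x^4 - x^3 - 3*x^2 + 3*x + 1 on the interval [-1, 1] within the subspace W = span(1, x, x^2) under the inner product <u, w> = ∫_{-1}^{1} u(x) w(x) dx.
g(x) = -39*x^2/7 + 12*x/5 + 44/35

The best approximation g ∈ W is the orthogonal projection of f onto W. Writing g = a_0 + a_1 x + a_2 x^2, the coefficients solve the normal equations G · a = b where
  G_{ij} = <φ_i, φ_j> and b_i = <f, φ_i>, with φ_0 = 1, φ_1 = x, φ_2 = x^2.
G =
  [2, 0, 2/3]
  [0, 2/3, 0]
  [2/3, 0, 2/5],
b = (-6/5, 8/5, -146/105).
Solving gives a_0 = 44/35, a_1 = 12/5, a_2 = -39/7, so
  g(x) = -39*x^2/7 + 12*x/5 + 44/35.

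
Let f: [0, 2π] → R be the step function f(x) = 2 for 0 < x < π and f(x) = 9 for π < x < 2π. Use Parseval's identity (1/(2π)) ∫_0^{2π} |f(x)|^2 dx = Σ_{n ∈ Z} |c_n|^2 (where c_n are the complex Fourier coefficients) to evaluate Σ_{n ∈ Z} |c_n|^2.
Σ |c_n|^2 = 85/2

Parseval equates the L^2 energy of f (normalised by 1/(2π)) with the ℓ^2 sum of its Fourier coefficients: (1/(2π)) ∫_0^{2π} |f|^2 = Σ |c_n|^2.
Compute the left side: (1/(2π)) [∫_0^π 2^2 dx + ∫_π^{2π} 9^2 dx] = (1/(2π)) · (4π + 81π) = (4 + 81)/2 = 85/2.
So Σ_{n ∈ Z} |c_n|^2 = 85/2.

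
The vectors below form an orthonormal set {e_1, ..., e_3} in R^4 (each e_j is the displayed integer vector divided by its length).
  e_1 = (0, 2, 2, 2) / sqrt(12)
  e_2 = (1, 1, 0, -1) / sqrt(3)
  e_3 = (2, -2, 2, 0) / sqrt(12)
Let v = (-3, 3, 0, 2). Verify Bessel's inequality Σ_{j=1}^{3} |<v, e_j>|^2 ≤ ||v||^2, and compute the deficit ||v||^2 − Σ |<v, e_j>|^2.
Σ |<v, e_j>|^2 = 65/3; ||v||^2 = 22; deficit = 1/3

Write each e_j = u_j / sqrt(<u_j, u_j>) where u_j is the displayed integer vector. Then <v, e_j> = <v, u_j> / sqrt(<u_j, u_j>), so |<v, e_j>|^2 = <v, u_j>^2 / <u_j, u_j>.
Coefficients: <v, e_1> = 10/sqrt(12), <v, e_2> = -2/sqrt(3), <v, e_3> = -12/sqrt(12).
Square and sum: Σ |<v, e_j>|^2 = 65/3.
Compute ||v||^2 = v·v = 22.
Deficit = 22 − 65/3 = 1/3 ≥ 0, confirming Bessel's inequality. (The deficit equals ||v − Σ <v,e_j> e_j||^2, the squared distance from v to span{e_j}.)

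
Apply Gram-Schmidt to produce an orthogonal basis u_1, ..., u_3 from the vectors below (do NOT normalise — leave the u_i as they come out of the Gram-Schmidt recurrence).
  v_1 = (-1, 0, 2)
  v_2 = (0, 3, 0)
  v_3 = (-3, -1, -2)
Orthogonal basis:
  u_1 = (-1, 0, 2)
  u_2 = (0, 3, 0)
  u_3 = (-16/5, 0, -8/5)

Apply the Gram-Schmidt recurrence
  u_1 = v_1
  u_i = v_i − Σ_{j<i} ((v_i · u_j) / (u_j · u_j)) · u_j.

Step by step this gives:
  u_1 = (-1, 0, 2)
  u_2 = (0, 3, 0)
  u_3 = (-16/5, 0, -8/5)

Orthogonality check:
  u_2 · u_1 = 0 (should be 0)
  u_3 · u_1 = 0 (should be 0)
  u_3 · u_2 = 0 (should be 0)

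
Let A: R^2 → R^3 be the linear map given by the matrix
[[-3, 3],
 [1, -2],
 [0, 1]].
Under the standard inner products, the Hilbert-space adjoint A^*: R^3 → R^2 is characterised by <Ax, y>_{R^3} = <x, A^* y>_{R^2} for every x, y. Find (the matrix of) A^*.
A^* = A^T =
[[-3, 1, 0],
 [3, -2, 1]]

For real matrices with standard dot products, the defining identity <Ax, y> = <x, A^* y> gives (Ax)^T y = x^T (A^*) y, i.e. x^T A^T y = x^T (A^*) y. Since this holds for all x, y, we must have A^* = A^T. Therefore
A^* =
[[-3, 1, 0],
 [3, -2, 1]].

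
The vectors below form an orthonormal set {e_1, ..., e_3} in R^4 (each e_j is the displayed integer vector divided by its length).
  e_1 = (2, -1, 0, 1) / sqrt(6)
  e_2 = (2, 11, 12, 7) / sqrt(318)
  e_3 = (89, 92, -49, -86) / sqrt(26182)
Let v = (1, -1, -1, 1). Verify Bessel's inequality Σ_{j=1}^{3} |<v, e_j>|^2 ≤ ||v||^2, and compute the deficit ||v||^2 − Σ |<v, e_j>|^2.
Σ |<v, e_j>|^2 = 826/247; ||v||^2 = 4; deficit = 162/247

Write each e_j = u_j / sqrt(<u_j, u_j>) where u_j is the displayed integer vector. Then <v, e_j> = <v, u_j> / sqrt(<u_j, u_j>), so |<v, e_j>|^2 = <v, u_j>^2 / <u_j, u_j>.
Coefficients: <v, e_1> = 4/sqrt(6), <v, e_2> = -14/sqrt(318), <v, e_3> = -40/sqrt(26182).
Square and sum: Σ |<v, e_j>|^2 = 826/247.
Compute ||v||^2 = v·v = 4.
Deficit = 4 − 826/247 = 162/247 ≥ 0, confirming Bessel's inequality. (The deficit equals ||v − Σ <v,e_j> e_j||^2, the squared distance from v to span{e_j}.)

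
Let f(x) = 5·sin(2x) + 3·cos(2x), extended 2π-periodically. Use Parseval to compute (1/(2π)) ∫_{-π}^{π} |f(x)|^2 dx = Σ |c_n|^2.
Σ |c_n|^2 = 17

Expand |f|^2 and use orthogonality of {sin(nx), cos(mx)} on [-π, π]:
  ∫_{-π}^{π} sin(nx)^2 dx = π, ∫ cos(mx)^2 dx = π, and cross terms integrate to 0.
So ∫_{-π}^{π} f(x)^2 dx = 5^2 · π + 3^2 · π = (25 + 9)π.
Divide by 2π: (25 + 9)/2 = 17.
By Parseval, this equals Σ |c_n|^2.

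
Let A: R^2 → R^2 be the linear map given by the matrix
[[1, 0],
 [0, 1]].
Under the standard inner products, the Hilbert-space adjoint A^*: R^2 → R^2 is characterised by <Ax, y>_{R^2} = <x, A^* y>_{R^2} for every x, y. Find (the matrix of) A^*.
A^* = A^T =
[[1, 0],
 [0, 1]]

For real matrices with standard dot products, the defining identity <Ax, y> = <x, A^* y> gives (Ax)^T y = x^T (A^*) y, i.e. x^T A^T y = x^T (A^*) y. Since this holds for all x, y, we must have A^* = A^T. Therefore
A^* =
[[1, 0],
 [0, 1]].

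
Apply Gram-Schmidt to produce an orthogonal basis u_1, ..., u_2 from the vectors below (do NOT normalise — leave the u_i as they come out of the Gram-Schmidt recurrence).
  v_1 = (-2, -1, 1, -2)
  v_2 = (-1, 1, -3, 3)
Orthogonal basis:
  u_1 = (-2, -1, 1, -2)
  u_2 = (-13/5, 1/5, -11/5, 7/5)

Apply the Gram-Schmidt recurrence
  u_1 = v_1
  u_i = v_i − Σ_{j<i} ((v_i · u_j) / (u_j · u_j)) · u_j.

Step by step this gives:
  u_1 = (-2, -1, 1, -2)
  u_2 = (-13/5, 1/5, -11/5, 7/5)

Orthogonality check:
  u_2 · u_1 = 0 (should be 0)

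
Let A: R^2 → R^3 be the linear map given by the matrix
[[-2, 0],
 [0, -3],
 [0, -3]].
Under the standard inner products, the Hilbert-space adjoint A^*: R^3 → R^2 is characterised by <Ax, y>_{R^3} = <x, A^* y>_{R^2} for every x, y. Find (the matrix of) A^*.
A^* = A^T =
[[-2, 0, 0],
 [0, -3, -3]]

For real matrices with standard dot products, the defining identity <Ax, y> = <x, A^* y> gives (Ax)^T y = x^T (A^*) y, i.e. x^T A^T y = x^T (A^*) y. Since this holds for all x, y, we must have A^* = A^T. Therefore
A^* =
[[-2, 0, 0],
 [0, -3, -3]].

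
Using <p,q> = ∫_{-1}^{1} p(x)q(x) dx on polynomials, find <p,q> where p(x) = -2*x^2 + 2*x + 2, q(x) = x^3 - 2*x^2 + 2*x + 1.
<p,q> = 76/15

Expand the product: p(x)·q(x) = -2*x^5 + 6*x^4 - 6*x^3 - 2*x^2 + 6*x + 2.
∫_{-1}^{1} of each monomial x^k gives [2/(k+1) if k even, 0 if k odd]. Integrating term-by-term (or equivalently evaluating the antiderivative F(x) = -x^6/3 + 6*x^5/5 - 3*x^4/2 - 2*x^3/3 + 3*x^2 + 2*x at the endpoints):
  F(1) − F(−1) = 37/10 − (-41/30) = 76/15.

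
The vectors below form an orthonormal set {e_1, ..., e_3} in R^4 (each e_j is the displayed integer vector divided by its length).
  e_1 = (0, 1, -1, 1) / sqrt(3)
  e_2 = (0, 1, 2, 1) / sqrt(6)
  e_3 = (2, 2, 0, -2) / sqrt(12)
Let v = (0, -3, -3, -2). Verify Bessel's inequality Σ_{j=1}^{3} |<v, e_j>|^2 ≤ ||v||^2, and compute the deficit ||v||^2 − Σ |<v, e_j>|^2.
Σ |<v, e_j>|^2 = 131/6; ||v||^2 = 22; deficit = 1/6

Write each e_j = u_j / sqrt(<u_j, u_j>) where u_j is the displayed integer vector. Then <v, e_j> = <v, u_j> / sqrt(<u_j, u_j>), so |<v, e_j>|^2 = <v, u_j>^2 / <u_j, u_j>.
Coefficients: <v, e_1> = -2/sqrt(3), <v, e_2> = -11/sqrt(6), <v, e_3> = -2/sqrt(12).
Square and sum: Σ |<v, e_j>|^2 = 131/6.
Compute ||v||^2 = v·v = 22.
Deficit = 22 − 131/6 = 1/6 ≥ 0, confirming Bessel's inequality. (The deficit equals ||v − Σ <v,e_j> e_j||^2, the squared distance from v to span{e_j}.)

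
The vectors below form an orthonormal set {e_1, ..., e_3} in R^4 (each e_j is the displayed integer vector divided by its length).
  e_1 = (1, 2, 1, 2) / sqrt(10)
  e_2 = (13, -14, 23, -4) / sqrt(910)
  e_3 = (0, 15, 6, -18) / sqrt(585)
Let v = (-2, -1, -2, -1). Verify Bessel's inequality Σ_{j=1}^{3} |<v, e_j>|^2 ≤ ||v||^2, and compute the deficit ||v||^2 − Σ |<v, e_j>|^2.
Σ |<v, e_j>|^2 = 341/35; ||v||^2 = 10; deficit = 9/35

Write each e_j = u_j / sqrt(<u_j, u_j>) where u_j is the displayed integer vector. Then <v, e_j> = <v, u_j> / sqrt(<u_j, u_j>), so |<v, e_j>|^2 = <v, u_j>^2 / <u_j, u_j>.
Coefficients: <v, e_1> = -8/sqrt(10), <v, e_2> = -54/sqrt(910), <v, e_3> = -9/sqrt(585).
Square and sum: Σ |<v, e_j>|^2 = 341/35.
Compute ||v||^2 = v·v = 10.
Deficit = 10 − 341/35 = 9/35 ≥ 0, confirming Bessel's inequality. (The deficit equals ||v − Σ <v,e_j> e_j||^2, the squared distance from v to span{e_j}.)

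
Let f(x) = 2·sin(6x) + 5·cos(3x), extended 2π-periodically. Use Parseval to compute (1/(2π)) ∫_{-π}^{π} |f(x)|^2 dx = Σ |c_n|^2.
Σ |c_n|^2 = 29/2

Expand |f|^2 and use orthogonality of {sin(nx), cos(mx)} on [-π, π]:
  ∫_{-π}^{π} sin(nx)^2 dx = π, ∫ cos(mx)^2 dx = π, and cross terms integrate to 0.
So ∫_{-π}^{π} f(x)^2 dx = 2^2 · π + 5^2 · π = (4 + 25)π.
Divide by 2π: (4 + 25)/2 = 29/2.
By Parseval, this equals Σ |c_n|^2.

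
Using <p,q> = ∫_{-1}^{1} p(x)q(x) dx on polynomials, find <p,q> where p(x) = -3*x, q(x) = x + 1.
<p,q> = -2

Expand the product: p(x)·q(x) = -3*x^2 - 3*x.
∫_{-1}^{1} of each monomial x^k gives [2/(k+1) if k even, 0 if k odd]. Integrating term-by-term (or equivalently evaluating the antiderivative F(x) = -x^3 - 3*x^2/2 at the endpoints):
  F(1) − F(−1) = -5/2 − (-1/2) = -2.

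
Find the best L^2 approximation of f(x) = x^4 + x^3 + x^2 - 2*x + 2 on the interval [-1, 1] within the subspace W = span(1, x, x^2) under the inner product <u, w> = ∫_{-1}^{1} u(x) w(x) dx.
g(x) = 13*x^2/7 - 7*x/5 + 67/35

The best approximation g ∈ W is the orthogonal projection of f onto W. Writing g = a_0 + a_1 x + a_2 x^2, the coefficients solve the normal equations G · a = b where
  G_{ij} = <φ_i, φ_j> and b_i = <f, φ_i>, with φ_0 = 1, φ_1 = x, φ_2 = x^2.
G =
  [2, 0, 2/3]
  [0, 2/3, 0]
  [2/3, 0, 2/5],
b = (76/15, -14/15, 212/105).
Solving gives a_0 = 67/35, a_1 = -7/5, a_2 = 13/7, so
  g(x) = 13*x^2/7 - 7*x/5 + 67/35.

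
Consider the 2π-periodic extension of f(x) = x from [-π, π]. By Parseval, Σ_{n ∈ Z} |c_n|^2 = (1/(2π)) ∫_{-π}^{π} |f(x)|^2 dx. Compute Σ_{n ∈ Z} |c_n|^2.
Σ |c_n|^2 = π^2/3

Expand and integrate term by term over [-π, π]:
  ∫ (x)^2 dx = 1·(2π^3/3); ∫ 2·1·(0)·x dx = 0 (odd integrand); ∫ 0^2 dx = 0·2π.
So (1/(2π)) ∫_{-π}^{π} (x)^2 dx = 1π^2/3 + 0 = π^2/3.
Parseval ⇒ Σ |c_n|^2 = π^2/3.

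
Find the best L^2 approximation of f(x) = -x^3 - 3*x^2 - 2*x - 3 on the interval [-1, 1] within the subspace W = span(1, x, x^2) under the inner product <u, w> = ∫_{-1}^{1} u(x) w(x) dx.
g(x) = -3*x^2 - 13*x/5 - 3

The best approximation g ∈ W is the orthogonal projection of f onto W. Writing g = a_0 + a_1 x + a_2 x^2, the coefficients solve the normal equations G · a = b where
  G_{ij} = <φ_i, φ_j> and b_i = <f, φ_i>, with φ_0 = 1, φ_1 = x, φ_2 = x^2.
G =
  [2, 0, 2/3]
  [0, 2/3, 0]
  [2/3, 0, 2/5],
b = (-8, -26/15, -16/5).
Solving gives a_0 = -3, a_1 = -13/5, a_2 = -3, so
  g(x) = -3*x^2 - 13*x/5 - 3.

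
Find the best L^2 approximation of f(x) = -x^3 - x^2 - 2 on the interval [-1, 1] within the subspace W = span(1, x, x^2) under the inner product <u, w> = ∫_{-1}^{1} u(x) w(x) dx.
g(x) = -x^2 - 3*x/5 - 2

The best approximation g ∈ W is the orthogonal projection of f onto W. Writing g = a_0 + a_1 x + a_2 x^2, the coefficients solve the normal equations G · a = b where
  G_{ij} = <φ_i, φ_j> and b_i = <f, φ_i>, with φ_0 = 1, φ_1 = x, φ_2 = x^2.
G =
  [2, 0, 2/3]
  [0, 2/3, 0]
  [2/3, 0, 2/5],
b = (-14/3, -2/5, -26/15).
Solving gives a_0 = -2, a_1 = -3/5, a_2 = -1, so
  g(x) = -x^2 - 3*x/5 - 2.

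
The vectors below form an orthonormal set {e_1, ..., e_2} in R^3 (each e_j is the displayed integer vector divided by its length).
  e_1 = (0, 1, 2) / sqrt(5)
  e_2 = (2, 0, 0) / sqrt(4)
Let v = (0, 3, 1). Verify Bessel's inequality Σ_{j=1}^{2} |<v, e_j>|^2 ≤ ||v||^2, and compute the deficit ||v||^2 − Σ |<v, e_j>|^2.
Σ |<v, e_j>|^2 = 5; ||v||^2 = 10; deficit = 5

Write each e_j = u_j / sqrt(<u_j, u_j>) where u_j is the displayed integer vector. Then <v, e_j> = <v, u_j> / sqrt(<u_j, u_j>), so |<v, e_j>|^2 = <v, u_j>^2 / <u_j, u_j>.
Coefficients: <v, e_1> = 5/sqrt(5), <v, e_2> = 0/sqrt(4).
Square and sum: Σ |<v, e_j>|^2 = 5.
Compute ||v||^2 = v·v = 10.
Deficit = 10 − 5 = 5 ≥ 0, confirming Bessel's inequality. (The deficit equals ||v − Σ <v,e_j> e_j||^2, the squared distance from v to span{e_j}.)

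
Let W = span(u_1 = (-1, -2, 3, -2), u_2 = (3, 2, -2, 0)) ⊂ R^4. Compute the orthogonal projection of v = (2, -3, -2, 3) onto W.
proj_W(v) = (-12/137, 104/137, -188/137, 168/137)

Set up U = [u_1 | ... | u_2] ∈ R^(4×2). The projector onto W = col(U) is P = U (U^T U)^(-1) U^T.
Compute U^T U =
  [18, -13]
  [-13, 17],
and U^T v = (-8, 4).
Solve U^T U · c = U^T v for the coefficients: c = (-84/137, -32/137). The projection is proj_W(v) = U c.
Check: (v - proj_W(v)) · u_1 = 0  (should be 0).
Check: (v - proj_W(v)) · u_2 = 0  (should be 0).
Result: proj_W(v) = (-12/137, 104/137, -188/137, 168/137).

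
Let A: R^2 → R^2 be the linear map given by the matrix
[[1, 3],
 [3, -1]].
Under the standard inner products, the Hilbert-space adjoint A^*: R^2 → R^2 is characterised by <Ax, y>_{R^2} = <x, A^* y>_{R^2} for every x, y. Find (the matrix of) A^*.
A^* = A^T =
[[1, 3],
 [3, -1]]

For real matrices with standard dot products, the defining identity <Ax, y> = <x, A^* y> gives (Ax)^T y = x^T (A^*) y, i.e. x^T A^T y = x^T (A^*) y. Since this holds for all x, y, we must have A^* = A^T. Therefore
A^* =
[[1, 3],
 [3, -1]].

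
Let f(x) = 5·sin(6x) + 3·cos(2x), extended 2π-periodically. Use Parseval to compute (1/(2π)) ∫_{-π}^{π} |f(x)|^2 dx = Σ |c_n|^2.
Σ |c_n|^2 = 17

Expand |f|^2 and use orthogonality of {sin(nx), cos(mx)} on [-π, π]:
  ∫_{-π}^{π} sin(nx)^2 dx = π, ∫ cos(mx)^2 dx = π, and cross terms integrate to 0.
So ∫_{-π}^{π} f(x)^2 dx = 5^2 · π + 3^2 · π = (25 + 9)π.
Divide by 2π: (25 + 9)/2 = 17.
By Parseval, this equals Σ |c_n|^2.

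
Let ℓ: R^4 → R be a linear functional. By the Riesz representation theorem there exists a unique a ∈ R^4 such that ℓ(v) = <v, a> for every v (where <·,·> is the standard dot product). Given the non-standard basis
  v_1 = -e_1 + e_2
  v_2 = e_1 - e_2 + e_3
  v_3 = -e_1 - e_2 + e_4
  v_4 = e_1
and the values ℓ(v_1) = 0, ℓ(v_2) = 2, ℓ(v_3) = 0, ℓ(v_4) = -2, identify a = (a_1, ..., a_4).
a = (-2, -2, 2, -4)

Write a = (a_1, ..., a_4) in the standard basis. For each basis vector v_i, ℓ(v_i) = <v_i, a> is a linear equation in the a_j's. Collect the n equations into a matrix system V a = ℓ, where row i of V is v_i (expressed in the standard basis). Since V is invertible (lower-triangular with 1s on the diagonal, up to permutation), solve by back-substitution:
  V =
[[-1, 1, 0, 0],
 [1, -1, 1, 0],
 [-1, -1, 0, 1],
 [1, 0, 0, 0]]
  V a = (0, 2, 0, -2)
Solving gives a = (-2, -2, 2, -4).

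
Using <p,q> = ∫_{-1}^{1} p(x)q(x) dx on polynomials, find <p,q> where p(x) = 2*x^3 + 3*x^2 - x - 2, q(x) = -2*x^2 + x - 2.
<p,q> = 22/5

Expand the product: p(x)·q(x) = -4*x^5 - 4*x^4 + x^3 - 3*x^2 + 4.
∫_{-1}^{1} of each monomial x^k gives [2/(k+1) if k even, 0 if k odd]. Integrating term-by-term (or equivalently evaluating the antiderivative F(x) = -2*x^6/3 - 4*x^5/5 + x^4/4 - x^3 + 4*x at the endpoints):
  F(1) − F(−1) = 107/60 − (-157/60) = 22/5.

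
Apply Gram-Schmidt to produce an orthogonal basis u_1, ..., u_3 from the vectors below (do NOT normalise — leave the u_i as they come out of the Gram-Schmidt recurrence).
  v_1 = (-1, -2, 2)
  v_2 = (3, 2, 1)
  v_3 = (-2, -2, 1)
Orthogonal basis:
  u_1 = (-1, -2, 2)
  u_2 = (22/9, 8/9, 19/9)
  u_3 = (-12/101, 14/101, 8/101)

Apply the Gram-Schmidt recurrence
  u_1 = v_1
  u_i = v_i − Σ_{j<i} ((v_i · u_j) / (u_j · u_j)) · u_j.

Step by step this gives:
  u_1 = (-1, -2, 2)
  u_2 = (22/9, 8/9, 19/9)
  u_3 = (-12/101, 14/101, 8/101)

Orthogonality check:
  u_2 · u_1 = 0 (should be 0)
  u_3 · u_1 = 0 (should be 0)
  u_3 · u_2 = 0 (should be 0)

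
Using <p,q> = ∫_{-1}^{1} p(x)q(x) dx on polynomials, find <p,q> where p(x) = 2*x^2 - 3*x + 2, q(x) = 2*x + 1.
<p,q> = 4/3

Expand the product: p(x)·q(x) = 4*x^3 - 4*x^2 + x + 2.
∫_{-1}^{1} of each monomial x^k gives [2/(k+1) if k even, 0 if k odd]. Integrating term-by-term (or equivalently evaluating the antiderivative F(x) = x^4 - 4*x^3/3 + x^2/2 + 2*x at the endpoints):
  F(1) − F(−1) = 13/6 − (5/6) = 4/3.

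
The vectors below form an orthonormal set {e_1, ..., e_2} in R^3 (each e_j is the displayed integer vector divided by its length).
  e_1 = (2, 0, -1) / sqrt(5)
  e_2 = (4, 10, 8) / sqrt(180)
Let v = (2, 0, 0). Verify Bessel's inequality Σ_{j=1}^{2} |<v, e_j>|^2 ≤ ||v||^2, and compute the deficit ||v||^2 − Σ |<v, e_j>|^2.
Σ |<v, e_j>|^2 = 32/9; ||v||^2 = 4; deficit = 4/9

Write each e_j = u_j / sqrt(<u_j, u_j>) where u_j is the displayed integer vector. Then <v, e_j> = <v, u_j> / sqrt(<u_j, u_j>), so |<v, e_j>|^2 = <v, u_j>^2 / <u_j, u_j>.
Coefficients: <v, e_1> = 4/sqrt(5), <v, e_2> = 8/sqrt(180).
Square and sum: Σ |<v, e_j>|^2 = 32/9.
Compute ||v||^2 = v·v = 4.
Deficit = 4 − 32/9 = 4/9 ≥ 0, confirming Bessel's inequality. (The deficit equals ||v − Σ <v,e_j> e_j||^2, the squared distance from v to span{e_j}.)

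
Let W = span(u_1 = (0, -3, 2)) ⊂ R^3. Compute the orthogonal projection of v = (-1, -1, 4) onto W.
proj_W(v) = (0, -33/13, 22/13)

Set up U = [u_1 | ... | u_1] ∈ R^(3×1). The projector onto W = col(U) is P = U (U^T U)^(-1) U^T.
Compute U^T U =
  [13],
and U^T v = (11).
Solve U^T U · c = U^T v for the coefficients: c = (11/13). The projection is proj_W(v) = U c.
Check: (v - proj_W(v)) · u_1 = 0  (should be 0).
Result: proj_W(v) = (0, -33/13, 22/13).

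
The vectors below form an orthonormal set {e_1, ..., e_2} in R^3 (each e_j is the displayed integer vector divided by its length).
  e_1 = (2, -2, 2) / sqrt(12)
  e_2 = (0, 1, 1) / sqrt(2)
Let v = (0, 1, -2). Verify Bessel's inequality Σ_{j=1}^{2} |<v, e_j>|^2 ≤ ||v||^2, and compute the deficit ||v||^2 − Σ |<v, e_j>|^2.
Σ |<v, e_j>|^2 = 7/2; ||v||^2 = 5; deficit = 3/2

Write each e_j = u_j / sqrt(<u_j, u_j>) where u_j is the displayed integer vector. Then <v, e_j> = <v, u_j> / sqrt(<u_j, u_j>), so |<v, e_j>|^2 = <v, u_j>^2 / <u_j, u_j>.
Coefficients: <v, e_1> = -6/sqrt(12), <v, e_2> = -1/sqrt(2).
Square and sum: Σ |<v, e_j>|^2 = 7/2.
Compute ||v||^2 = v·v = 5.
Deficit = 5 − 7/2 = 3/2 ≥ 0, confirming Bessel's inequality. (The deficit equals ||v − Σ <v,e_j> e_j||^2, the squared distance from v to span{e_j}.)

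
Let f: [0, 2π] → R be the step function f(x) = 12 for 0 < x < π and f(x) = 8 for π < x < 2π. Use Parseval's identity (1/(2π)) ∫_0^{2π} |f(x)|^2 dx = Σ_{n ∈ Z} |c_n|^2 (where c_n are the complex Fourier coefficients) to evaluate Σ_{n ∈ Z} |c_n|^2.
Σ |c_n|^2 = 104

Parseval equates the L^2 energy of f (normalised by 1/(2π)) with the ℓ^2 sum of its Fourier coefficients: (1/(2π)) ∫_0^{2π} |f|^2 = Σ |c_n|^2.
Compute the left side: (1/(2π)) [∫_0^π 12^2 dx + ∫_π^{2π} 8^2 dx] = (1/(2π)) · (144π + 64π) = (144 + 64)/2 = 104.
So Σ_{n ∈ Z} |c_n|^2 = 104.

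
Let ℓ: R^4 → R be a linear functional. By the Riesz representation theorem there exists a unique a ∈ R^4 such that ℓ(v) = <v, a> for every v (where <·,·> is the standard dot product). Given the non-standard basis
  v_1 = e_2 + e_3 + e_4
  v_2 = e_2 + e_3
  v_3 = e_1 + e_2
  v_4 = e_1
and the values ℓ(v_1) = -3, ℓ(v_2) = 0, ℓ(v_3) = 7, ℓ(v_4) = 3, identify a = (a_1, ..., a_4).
a = (3, 4, -4, -3)

Write a = (a_1, ..., a_4) in the standard basis. For each basis vector v_i, ℓ(v_i) = <v_i, a> is a linear equation in the a_j's. Collect the n equations into a matrix system V a = ℓ, where row i of V is v_i (expressed in the standard basis). Since V is invertible (lower-triangular with 1s on the diagonal, up to permutation), solve by back-substitution:
  V =
[[0, 1, 1, 1],
 [0, 1, 1, 0],
 [1, 1, 0, 0],
 [1, 0, 0, 0]]
  V a = (-3, 0, 7, 3)
Solving gives a = (3, 4, -4, -3).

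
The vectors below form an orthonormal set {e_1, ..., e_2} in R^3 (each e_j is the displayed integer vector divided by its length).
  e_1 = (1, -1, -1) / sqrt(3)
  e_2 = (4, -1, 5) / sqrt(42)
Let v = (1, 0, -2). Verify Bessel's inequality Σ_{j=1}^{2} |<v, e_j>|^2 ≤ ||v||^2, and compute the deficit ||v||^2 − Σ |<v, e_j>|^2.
Σ |<v, e_j>|^2 = 27/7; ||v||^2 = 5; deficit = 8/7

Write each e_j = u_j / sqrt(<u_j, u_j>) where u_j is the displayed integer vector. Then <v, e_j> = <v, u_j> / sqrt(<u_j, u_j>), so |<v, e_j>|^2 = <v, u_j>^2 / <u_j, u_j>.
Coefficients: <v, e_1> = 3/sqrt(3), <v, e_2> = -6/sqrt(42).
Square and sum: Σ |<v, e_j>|^2 = 27/7.
Compute ||v||^2 = v·v = 5.
Deficit = 5 − 27/7 = 8/7 ≥ 0, confirming Bessel's inequality. (The deficit equals ||v − Σ <v,e_j> e_j||^2, the squared distance from v to span{e_j}.)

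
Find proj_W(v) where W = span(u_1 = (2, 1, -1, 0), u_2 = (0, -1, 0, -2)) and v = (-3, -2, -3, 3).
proj_W(v) = (-2, 0, 1, 2)

Set up U = [u_1 | ... | u_2] ∈ R^(4×2). The projector onto W = col(U) is P = U (U^T U)^(-1) U^T.
Compute U^T U =
  [6, -1]
  [-1, 5],
and U^T v = (-5, -4).
Solve U^T U · c = U^T v for the coefficients: c = (-1, -1). The projection is proj_W(v) = U c.
Check: (v - proj_W(v)) · u_1 = 0  (should be 0).
Check: (v - proj_W(v)) · u_2 = 0  (should be 0).
Result: proj_W(v) = (-2, 0, 1, 2).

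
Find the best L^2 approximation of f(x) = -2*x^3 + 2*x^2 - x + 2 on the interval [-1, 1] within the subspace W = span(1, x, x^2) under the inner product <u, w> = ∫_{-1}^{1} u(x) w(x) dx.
g(x) = 2*x^2 - 11*x/5 + 2

The best approximation g ∈ W is the orthogonal projection of f onto W. Writing g = a_0 + a_1 x + a_2 x^2, the coefficients solve the normal equations G · a = b where
  G_{ij} = <φ_i, φ_j> and b_i = <f, φ_i>, with φ_0 = 1, φ_1 = x, φ_2 = x^2.
G =
  [2, 0, 2/3]
  [0, 2/3, 0]
  [2/3, 0, 2/5],
b = (16/3, -22/15, 32/15).
Solving gives a_0 = 2, a_1 = -11/5, a_2 = 2, so
  g(x) = 2*x^2 - 11*x/5 + 2.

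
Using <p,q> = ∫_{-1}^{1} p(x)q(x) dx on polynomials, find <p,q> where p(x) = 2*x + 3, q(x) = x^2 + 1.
<p,q> = 8

Expand the product: p(x)·q(x) = 2*x^3 + 3*x^2 + 2*x + 3.
∫_{-1}^{1} of each monomial x^k gives [2/(k+1) if k even, 0 if k odd]. Integrating term-by-term (or equivalently evaluating the antiderivative F(x) = x^4/2 + x^3 + x^2 + 3*x at the endpoints):
  F(1) − F(−1) = 11/2 − (-5/2) = 8.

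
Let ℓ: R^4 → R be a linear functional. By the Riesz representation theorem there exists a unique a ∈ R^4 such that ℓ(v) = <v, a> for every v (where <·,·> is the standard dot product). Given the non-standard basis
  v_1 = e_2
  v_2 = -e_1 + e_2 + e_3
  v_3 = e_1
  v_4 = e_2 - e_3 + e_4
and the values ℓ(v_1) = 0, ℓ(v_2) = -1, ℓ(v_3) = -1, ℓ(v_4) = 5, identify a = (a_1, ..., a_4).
a = (-1, 0, -2, 3)

Write a = (a_1, ..., a_4) in the standard basis. For each basis vector v_i, ℓ(v_i) = <v_i, a> is a linear equation in the a_j's. Collect the n equations into a matrix system V a = ℓ, where row i of V is v_i (expressed in the standard basis). Since V is invertible (lower-triangular with 1s on the diagonal, up to permutation), solve by back-substitution:
  V =
[[0, 1, 0, 0],
 [-1, 1, 1, 0],
 [1, 0, 0, 0],
 [0, 1, -1, 1]]
  V a = (0, -1, -1, 5)
Solving gives a = (-1, 0, -2, 3).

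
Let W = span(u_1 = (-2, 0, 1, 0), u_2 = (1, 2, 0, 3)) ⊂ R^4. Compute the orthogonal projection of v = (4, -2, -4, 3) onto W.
proj_W(v) = (107/22, 7/11, -25/11, 21/22)

Set up U = [u_1 | ... | u_2] ∈ R^(4×2). The projector onto W = col(U) is P = U (U^T U)^(-1) U^T.
Compute U^T U =
  [5, -2]
  [-2, 14],
and U^T v = (-12, 9).
Solve U^T U · c = U^T v for the coefficients: c = (-25/11, 7/22). The projection is proj_W(v) = U c.
Check: (v - proj_W(v)) · u_1 = 0  (should be 0).
Check: (v - proj_W(v)) · u_2 = 0  (should be 0).
Result: proj_W(v) = (107/22, 7/11, -25/11, 21/22).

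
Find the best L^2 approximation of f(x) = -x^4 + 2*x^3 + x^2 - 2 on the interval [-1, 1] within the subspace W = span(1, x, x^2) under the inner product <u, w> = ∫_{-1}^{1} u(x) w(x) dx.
g(x) = x^2/7 + 6*x/5 - 67/35

The best approximation g ∈ W is the orthogonal projection of f onto W. Writing g = a_0 + a_1 x + a_2 x^2, the coefficients solve the normal equations G · a = b where
  G_{ij} = <φ_i, φ_j> and b_i = <f, φ_i>, with φ_0 = 1, φ_1 = x, φ_2 = x^2.
G =
  [2, 0, 2/3]
  [0, 2/3, 0]
  [2/3, 0, 2/5],
b = (-56/15, 4/5, -128/105).
Solving gives a_0 = -67/35, a_1 = 6/5, a_2 = 1/7, so
  g(x) = x^2/7 + 6*x/5 - 67/35.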